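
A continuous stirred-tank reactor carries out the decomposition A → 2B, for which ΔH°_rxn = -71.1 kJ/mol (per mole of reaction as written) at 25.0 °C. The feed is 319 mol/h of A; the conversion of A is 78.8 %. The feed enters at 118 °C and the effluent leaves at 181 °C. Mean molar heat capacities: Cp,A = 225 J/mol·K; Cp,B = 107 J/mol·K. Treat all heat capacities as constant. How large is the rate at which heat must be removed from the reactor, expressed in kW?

Q_out = 3.83 kW

Extent of reaction ξ = 0.788 × 319 = 251.37 mol/h
Reaction term: ξ·ΔH°_rxn = 251.37 × -71.1 = -17873 kJ/h
Sensible, feed 118→25 °C: -6675.1 kJ/h
Outlet flows (mol/h): A 67.628, B 502.74
Sensible, products 25→181 °C: 10766 kJ/h
Q = ΔH = -13782 kJ/h = -3.8284 kW
Heat removed = 3.8284 kW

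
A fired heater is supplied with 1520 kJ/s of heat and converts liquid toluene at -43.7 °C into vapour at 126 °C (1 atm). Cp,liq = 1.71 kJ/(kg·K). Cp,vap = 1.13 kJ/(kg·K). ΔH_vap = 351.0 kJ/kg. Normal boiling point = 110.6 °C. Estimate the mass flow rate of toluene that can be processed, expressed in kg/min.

Δh = 1.71×(110.6−-43.7) + 351.0 + 1.13×(126−110.6) = 632.26 kJ/kg
Q = 1520 kJ/s = 1520 kJ/s = 91200 kJ/min
ṁ = Q/Δh = 91200 / 632.26 = 144.25 kg/min

ṁ = 144 kg/min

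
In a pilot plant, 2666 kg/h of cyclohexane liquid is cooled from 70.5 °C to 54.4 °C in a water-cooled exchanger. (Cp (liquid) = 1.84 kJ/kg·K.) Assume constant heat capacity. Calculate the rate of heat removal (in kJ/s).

Q = ṁ·Cp·ΔT = 2666 × 1.84 × (54.4 − 70.5) = -78978 kJ/h
Converting: 78978 / 3600 s = 21.938 kW

Q_c = 21.9 kJ/s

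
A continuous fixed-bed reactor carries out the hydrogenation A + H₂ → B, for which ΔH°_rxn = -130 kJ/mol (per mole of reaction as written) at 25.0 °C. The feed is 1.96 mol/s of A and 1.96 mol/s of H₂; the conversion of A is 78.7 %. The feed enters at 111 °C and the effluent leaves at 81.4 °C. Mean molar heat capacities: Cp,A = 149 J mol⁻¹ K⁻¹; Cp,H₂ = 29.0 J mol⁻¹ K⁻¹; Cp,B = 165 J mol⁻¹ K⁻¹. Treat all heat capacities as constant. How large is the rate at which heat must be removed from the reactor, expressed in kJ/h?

Extent of reaction ξ = 0.787 × 1.96 = 1.5425 mol/s
Reaction term: ξ·ΔH°_rxn = 1.5425 × -130 = -200.53 kJ/s
Sensible, feed 111→25 °C: -30.004 kJ/s
Outlet flows (mol/s): A 0.41748, H₂ 0.41748, B 1.5425
Sensible, products 25→81.4 °C: 18.546 kJ/s
Q = ΔH = -211.99 kJ/s = -211.99 kW
Heat removed = 763150 kJ/h

Q_out = 763000 kJ/h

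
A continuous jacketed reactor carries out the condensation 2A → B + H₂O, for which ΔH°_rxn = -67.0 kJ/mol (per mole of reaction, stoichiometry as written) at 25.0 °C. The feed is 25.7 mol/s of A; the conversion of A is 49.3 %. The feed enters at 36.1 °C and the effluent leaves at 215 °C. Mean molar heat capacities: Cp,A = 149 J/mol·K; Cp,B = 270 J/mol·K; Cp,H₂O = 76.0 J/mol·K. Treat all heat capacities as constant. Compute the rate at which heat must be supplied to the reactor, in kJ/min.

Extent of reaction ξ = 0.493 × 25.7 / 2 = 6.335 mol/s
Reaction term: ξ·ΔH°_rxn = 6.335 × -67.0 = -424.45 kJ/s
Sensible, feed 36.1→25 °C: -42.505 kJ/s
Outlet flows (mol/s): A 13.03, B 6.335, H₂O 6.335
Sensible, products 25→215 °C: 785.34 kJ/s
Q = ΔH = 318.39 kJ/s = 318.39 kW
Heat supplied = 19103 kJ/min

Q_in = 19100 kJ/min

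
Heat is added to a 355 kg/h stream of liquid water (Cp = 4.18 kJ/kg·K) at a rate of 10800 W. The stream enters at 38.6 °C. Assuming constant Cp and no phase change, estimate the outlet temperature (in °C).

Q = 10800 W = 38880 kJ/h
ΔT = Q/(ṁ·Cp) = 38880/(355×4.18) = 26.201 K
T_out = 38.6 + 26.201 = 64.801 °C

T_out = 64.8 °C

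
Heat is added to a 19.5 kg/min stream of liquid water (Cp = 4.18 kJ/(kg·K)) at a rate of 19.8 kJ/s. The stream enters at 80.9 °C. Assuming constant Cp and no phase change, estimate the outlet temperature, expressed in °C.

T_out = 95.5 °C

Q = 19.8 kJ/s = 1188 kJ/min
ΔT = Q/(ṁ·Cp) = 1188/(19.5×4.18) = 14.575 K
T_out = 80.9 + 14.575 = 95.475 °C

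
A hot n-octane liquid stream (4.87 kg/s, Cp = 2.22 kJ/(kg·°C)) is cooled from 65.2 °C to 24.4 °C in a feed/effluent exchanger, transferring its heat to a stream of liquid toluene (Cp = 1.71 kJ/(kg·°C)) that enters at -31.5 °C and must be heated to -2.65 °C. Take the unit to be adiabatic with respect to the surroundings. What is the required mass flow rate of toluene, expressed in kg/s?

ṁ_c = 8.94 kg/s

Heat released by hot stream: Q = 4.87 × 2.22 × (65.2 − 24.4) = 441.11 kJ/s
Energy balance on cold side (adiabatic exchanger): Q = ṁ_c·Cp_c·(T_c,out − T_c,in)
ṁ_c = 441.11 / [1.71 × (-2.65 − -31.5)] = 8.9413 kg/s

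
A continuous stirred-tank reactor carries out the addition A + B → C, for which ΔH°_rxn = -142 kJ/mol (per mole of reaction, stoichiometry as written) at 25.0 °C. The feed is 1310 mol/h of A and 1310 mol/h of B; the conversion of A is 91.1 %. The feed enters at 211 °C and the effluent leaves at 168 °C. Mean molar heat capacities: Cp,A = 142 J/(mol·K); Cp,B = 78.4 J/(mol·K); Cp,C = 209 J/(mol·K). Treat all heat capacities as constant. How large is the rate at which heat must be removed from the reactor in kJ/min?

Extent of reaction ξ = 0.911 × 1310 = 1193.4 mol/h
Reaction term: ξ·ΔH°_rxn = 1193.4 × -142 = -169460 kJ/h
Sensible, feed 211→25 °C: -53703 kJ/h
Outlet flows (mol/h): A 116.59, B 116.59, C 1193.4
Sensible, products 25→168 °C: 39342 kJ/h
Q = ΔH = -183820 kJ/h = -51.062 kW
Heat removed = 3063.7 kJ/min

Q_out = 3060 kJ/min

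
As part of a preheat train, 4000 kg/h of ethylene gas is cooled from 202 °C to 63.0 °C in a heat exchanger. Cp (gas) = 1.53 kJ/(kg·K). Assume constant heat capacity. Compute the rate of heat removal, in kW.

Q_c = 236 kW

Q = ṁ·Cp·ΔT = 4000 × 1.53 × (63.0 − 202) = -850680 kJ/h
Converting: 850680 / 3600 s = 236.3 kW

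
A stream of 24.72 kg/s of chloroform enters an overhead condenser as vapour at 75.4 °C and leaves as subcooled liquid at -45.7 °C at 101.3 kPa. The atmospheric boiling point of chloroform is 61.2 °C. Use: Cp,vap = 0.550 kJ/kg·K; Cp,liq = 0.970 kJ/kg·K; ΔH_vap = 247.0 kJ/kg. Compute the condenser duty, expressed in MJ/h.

Q_c = 31900 MJ/h

vapour 75.4→61.2 °C: -7.81 kJ/kg
condensation at 61.2 °C: -247 kJ/kg
liquid 61.2→-45.7 °C: -103.69 kJ/kg
Δh = -7.81 + -247 + -103.69 = -358.5 kJ/kg
Q = ṁ·Δh = 24.72 kg/s × -358.5 kJ/kg = -8862.2 kJ/s
|Q| = 8862.2 kW = 31904 MJ/h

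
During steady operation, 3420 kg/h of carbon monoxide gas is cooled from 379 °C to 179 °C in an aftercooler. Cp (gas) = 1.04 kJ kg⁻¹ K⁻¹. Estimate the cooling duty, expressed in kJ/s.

Q_c = 198 kJ/s

Q = ṁ·Cp·ΔT = 3420 × 1.04 × (179 − 379) = -711360 kJ/h
Converting: 711360 / 3600 s = 197.6 kW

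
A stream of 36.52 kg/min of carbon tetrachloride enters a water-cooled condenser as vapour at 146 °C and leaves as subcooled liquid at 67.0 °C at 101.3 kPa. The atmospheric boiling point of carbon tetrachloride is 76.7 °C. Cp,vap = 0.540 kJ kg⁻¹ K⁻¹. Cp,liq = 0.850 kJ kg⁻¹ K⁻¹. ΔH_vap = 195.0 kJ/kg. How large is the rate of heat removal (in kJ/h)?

vapour 146→76.7 °C: -37.422 kJ/kg
condensation at 76.7 °C: -195 kJ/kg
liquid 76.7→67.0 °C: -8.245 kJ/kg
Δh = -37.422 + -195 + -8.245 = -240.67 kJ/kg
Q = ṁ·Δh = 36.52 kg/min × -240.67 kJ/kg = -8789.2 kJ/min
|Q| = 146.49 kW = 527350 kJ/h

Q_c = 527000 kJ/h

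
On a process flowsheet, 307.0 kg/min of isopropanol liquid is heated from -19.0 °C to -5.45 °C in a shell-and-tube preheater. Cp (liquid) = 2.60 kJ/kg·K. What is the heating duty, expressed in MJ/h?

Q = ṁ·Cp·ΔT = 307.0 × 2.60 × (-5.45 − -19.0) = 10816 kJ/min
Converting: 10816 / 60 s = 180.26 kW
Heating duty = 648.94 MJ/h

Q = 649 MJ/h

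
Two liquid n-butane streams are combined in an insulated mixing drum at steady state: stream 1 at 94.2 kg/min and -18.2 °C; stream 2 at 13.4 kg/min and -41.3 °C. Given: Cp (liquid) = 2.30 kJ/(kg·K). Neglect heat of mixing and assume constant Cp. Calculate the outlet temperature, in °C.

No heat crosses the boundary, so H_out = H_in.
T_out = Σ ṁᵢCp,ᵢTᵢ / Σ ṁᵢCp,ᵢ
      = -5216.1 / 247.48 = -21.077 °C

T_out = -21.1 °C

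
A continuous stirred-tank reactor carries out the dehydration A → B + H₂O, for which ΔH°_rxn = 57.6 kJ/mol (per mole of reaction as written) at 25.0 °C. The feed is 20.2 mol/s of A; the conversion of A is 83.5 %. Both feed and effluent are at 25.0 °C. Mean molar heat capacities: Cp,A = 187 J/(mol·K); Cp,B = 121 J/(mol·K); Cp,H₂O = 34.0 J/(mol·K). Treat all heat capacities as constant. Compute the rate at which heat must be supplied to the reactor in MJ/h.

Q_in = 3500 MJ/h

Extent of reaction ξ = 0.835 × 20.2 = 16.867 mol/s
Reaction term: ξ·ΔH°_rxn = 16.867 × 57.6 = 971.54 kJ/s
Q = ΔH = 971.54 kJ/s = 971.54 kW
Heat supplied = 3497.5 MJ/h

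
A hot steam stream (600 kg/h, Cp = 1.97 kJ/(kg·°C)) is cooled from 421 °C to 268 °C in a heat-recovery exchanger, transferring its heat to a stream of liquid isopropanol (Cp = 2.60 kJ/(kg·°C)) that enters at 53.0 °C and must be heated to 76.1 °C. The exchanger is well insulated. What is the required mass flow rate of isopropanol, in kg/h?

Heat released by hot stream: Q = 600 × 1.97 × (421 − 268) = 180850 kJ/h
Energy balance on cold side (adiabatic exchanger): Q = ṁ_c·Cp_c·(T_c,out − T_c,in)
ṁ_c = 180850 / [2.60 × (76.1 − 53.0)] = 3011.1 kg/h

ṁ_c = 3010 kg/h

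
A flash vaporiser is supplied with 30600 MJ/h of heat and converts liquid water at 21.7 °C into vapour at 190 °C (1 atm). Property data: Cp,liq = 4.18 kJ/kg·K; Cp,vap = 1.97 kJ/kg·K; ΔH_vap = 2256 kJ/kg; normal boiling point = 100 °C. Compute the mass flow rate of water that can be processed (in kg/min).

ṁ = 185 kg/min

Δh = 4.18×(100−21.7) + 2256 + 1.97×(190−100) = 2760.6 kJ/kg
Q = 30600 MJ/h = 8500 kJ/s = 510000 kJ/min
ṁ = Q/Δh = 510000 / 2760.6 = 184.74 kg/min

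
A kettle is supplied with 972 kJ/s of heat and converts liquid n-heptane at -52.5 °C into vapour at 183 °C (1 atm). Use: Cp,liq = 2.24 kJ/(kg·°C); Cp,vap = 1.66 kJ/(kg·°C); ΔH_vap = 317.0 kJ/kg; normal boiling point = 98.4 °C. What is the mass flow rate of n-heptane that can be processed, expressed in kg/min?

Δh = 2.24×(98.4−-52.5) + 317.0 + 1.66×(183−98.4) = 795.45 kJ/kg
Q = 972 kJ/s = 972 kJ/s = 58320 kJ/min
ṁ = Q/Δh = 58320 / 795.45 = 73.317 kg/min

ṁ = 73.3 kg/min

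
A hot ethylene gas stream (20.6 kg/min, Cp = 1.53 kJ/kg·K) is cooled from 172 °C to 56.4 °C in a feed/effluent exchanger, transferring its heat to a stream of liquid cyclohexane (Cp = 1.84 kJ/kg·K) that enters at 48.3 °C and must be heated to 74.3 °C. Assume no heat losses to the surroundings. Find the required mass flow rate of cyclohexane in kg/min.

ṁ_c = 76.2 kg/min

Heat released by hot stream: Q = 20.6 × 1.53 × (172 − 56.4) = 3643.5 kJ/min
Energy balance on cold side (adiabatic exchanger): Q = ṁ_c·Cp_c·(T_c,out − T_c,in)
ṁ_c = 3643.5 / [1.84 × (74.3 − 48.3)] = 76.16 kg/min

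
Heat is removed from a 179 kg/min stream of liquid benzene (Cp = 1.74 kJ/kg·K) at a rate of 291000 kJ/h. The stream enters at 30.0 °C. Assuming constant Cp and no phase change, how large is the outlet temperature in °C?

T_out = 14.4 °C

Q = 291000 kJ/h = 4850 kJ/min
ΔT = Q/(ṁ·Cp) = 4850/(179×1.74) = 15.572 K
T_out = 30.0 − 15.572 = 14.428 °C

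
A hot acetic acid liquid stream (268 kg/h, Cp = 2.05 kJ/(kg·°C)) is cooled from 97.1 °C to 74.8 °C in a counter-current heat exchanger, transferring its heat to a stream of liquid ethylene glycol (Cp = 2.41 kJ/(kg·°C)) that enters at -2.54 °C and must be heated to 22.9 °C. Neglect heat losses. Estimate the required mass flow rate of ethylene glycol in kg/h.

ṁ_c = 200 kg/h

Heat released by hot stream: Q = 268 × 2.05 × (97.1 − 74.8) = 12252 kJ/h
Energy balance on cold side (adiabatic exchanger): Q = ṁ_c·Cp_c·(T_c,out − T_c,in)
ṁ_c = 12252 / [2.41 × (22.9 − -2.54)] = 199.83 kg/h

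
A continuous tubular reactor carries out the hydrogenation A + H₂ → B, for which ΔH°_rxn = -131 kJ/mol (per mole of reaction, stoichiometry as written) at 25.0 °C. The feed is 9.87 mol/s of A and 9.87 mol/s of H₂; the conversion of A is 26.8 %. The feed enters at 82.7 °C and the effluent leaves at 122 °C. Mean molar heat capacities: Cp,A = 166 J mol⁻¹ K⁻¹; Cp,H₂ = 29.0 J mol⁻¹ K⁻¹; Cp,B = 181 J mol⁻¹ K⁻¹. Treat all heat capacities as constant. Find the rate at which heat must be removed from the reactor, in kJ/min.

Q_out = 16500 kJ/min

Extent of reaction ξ = 0.268 × 9.87 = 2.6452 mol/s
Reaction term: ξ·ΔH°_rxn = 2.6452 × -131 = -346.52 kJ/s
Sensible, feed 82.7→25 °C: -111.05 kJ/s
Outlet flows (mol/s): A 7.2248, H₂ 7.2248, B 2.6452
Sensible, products 25→122 °C: 183.1 kJ/s
Q = ΔH = -274.47 kJ/s = -274.47 kW
Heat removed = 16468 kJ/min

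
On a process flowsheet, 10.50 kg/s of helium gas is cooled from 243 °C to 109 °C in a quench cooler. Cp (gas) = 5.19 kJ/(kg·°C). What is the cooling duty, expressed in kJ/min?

Q = ṁ·Cp·ΔT = 10.50 × 5.19 × (109 − 243) = -7302.3 kJ/s
Cooling duty = 438140 kJ/min

Q_c = 438000 kJ/min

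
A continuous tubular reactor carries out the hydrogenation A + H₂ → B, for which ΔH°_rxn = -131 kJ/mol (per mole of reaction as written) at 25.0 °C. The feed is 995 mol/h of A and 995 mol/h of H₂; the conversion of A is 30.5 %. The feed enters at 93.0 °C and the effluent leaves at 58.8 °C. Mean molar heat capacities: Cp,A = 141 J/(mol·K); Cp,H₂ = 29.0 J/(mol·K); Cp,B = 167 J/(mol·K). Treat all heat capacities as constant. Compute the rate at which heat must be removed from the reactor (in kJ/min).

Extent of reaction ξ = 0.305 × 995 = 303.47 mol/h
Reaction term: ξ·ΔH°_rxn = 303.47 × -131 = -39755 kJ/h
Sensible, feed 93.0→25 °C: -11502 kJ/h
Outlet flows (mol/h): A 691.53, H₂ 691.53, B 303.47
Sensible, products 25→58.8 °C: 5686.5 kJ/h
Q = ΔH = -45571 kJ/h = -12.659 kW
Heat removed = 759.52 kJ/min

Q_out = 760 kJ/min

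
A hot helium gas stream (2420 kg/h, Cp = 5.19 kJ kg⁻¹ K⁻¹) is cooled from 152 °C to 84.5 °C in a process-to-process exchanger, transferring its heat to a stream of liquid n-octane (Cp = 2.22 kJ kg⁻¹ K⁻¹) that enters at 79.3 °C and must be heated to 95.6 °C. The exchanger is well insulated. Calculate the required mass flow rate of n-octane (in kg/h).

Heat released by hot stream: Q = 2420 × 5.19 × (152 − 84.5) = 847790 kJ/h
Energy balance on cold side (adiabatic exchanger): Q = ṁ_c·Cp_c·(T_c,out − T_c,in)
ṁ_c = 847790 / [2.22 × (95.6 − 79.3)] = 23429 kg/h

ṁ_c = 23400 kg/h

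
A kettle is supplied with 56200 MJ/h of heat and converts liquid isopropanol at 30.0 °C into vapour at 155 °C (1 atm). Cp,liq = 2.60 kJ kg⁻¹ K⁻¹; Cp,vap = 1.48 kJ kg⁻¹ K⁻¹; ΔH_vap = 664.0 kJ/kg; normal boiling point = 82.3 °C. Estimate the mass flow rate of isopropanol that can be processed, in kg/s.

Δh = 2.60×(82.3−30.0) + 664.0 + 1.48×(155−82.3) = 907.58 kJ/kg
Q = 56200 MJ/h = 15611 kJ/s = 15611 kJ/s
ṁ = Q/Δh = 15611 / 907.58 = 17.201 kg/s

ṁ = 17.2 kg/s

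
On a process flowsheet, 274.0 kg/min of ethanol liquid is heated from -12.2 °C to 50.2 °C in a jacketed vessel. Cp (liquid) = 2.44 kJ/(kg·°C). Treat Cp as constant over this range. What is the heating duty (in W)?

Q = ṁ·Cp·ΔT = 274.0 × 2.44 × (50.2 − -12.2) = 41718 kJ/min
Converting: 41718 / 60 s = 695.3 kW
Heating duty = 695300 W

Q = 695000 W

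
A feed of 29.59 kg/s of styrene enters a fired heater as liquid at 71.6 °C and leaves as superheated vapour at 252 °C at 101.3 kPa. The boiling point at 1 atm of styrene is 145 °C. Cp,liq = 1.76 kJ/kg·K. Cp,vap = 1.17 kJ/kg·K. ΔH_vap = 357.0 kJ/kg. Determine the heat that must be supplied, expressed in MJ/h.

liquid 71.6→145 °C: 129.18 kJ/kg
vaporisation at 145 °C: 357 kJ/kg
vapour 145→252 °C: 125.19 kJ/kg
Δh = 129.18 + 357 + 125.19 = 611.37 kJ/kg
Q = ṁ·Δh = 29.59 kg/s × 611.37 kJ/kg = 18091 kJ/s
|Q| = 18091 kW = 65126 MJ/h

Q = 65100 MJ/h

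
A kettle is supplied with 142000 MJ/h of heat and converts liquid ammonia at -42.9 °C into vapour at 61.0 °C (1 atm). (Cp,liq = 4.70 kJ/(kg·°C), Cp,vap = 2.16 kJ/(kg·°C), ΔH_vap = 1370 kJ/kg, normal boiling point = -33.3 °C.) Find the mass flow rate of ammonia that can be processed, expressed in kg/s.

Δh = 4.70×(-33.3−-42.9) + 1370 + 2.16×(61.0−-33.3) = 1618.8 kJ/kg
Q = 142000 MJ/h = 39444 kJ/s = 39444 kJ/s
ṁ = Q/Δh = 39444 / 1618.8 = 24.366 kg/s

ṁ = 24.4 kg/s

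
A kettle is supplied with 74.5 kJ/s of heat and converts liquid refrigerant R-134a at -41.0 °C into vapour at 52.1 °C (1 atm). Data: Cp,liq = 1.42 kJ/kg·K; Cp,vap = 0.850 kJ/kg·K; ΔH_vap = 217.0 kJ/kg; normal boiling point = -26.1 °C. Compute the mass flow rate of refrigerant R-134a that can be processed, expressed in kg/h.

Δh = 1.42×(-26.1−-41.0) + 217.0 + 0.850×(52.1−-26.1) = 304.63 kJ/kg
Q = 74.5 kJ/s = 74.5 kJ/s = 268200 kJ/h
ṁ = Q/Δh = 268200 / 304.63 = 880.42 kg/h

ṁ = 880 kg/h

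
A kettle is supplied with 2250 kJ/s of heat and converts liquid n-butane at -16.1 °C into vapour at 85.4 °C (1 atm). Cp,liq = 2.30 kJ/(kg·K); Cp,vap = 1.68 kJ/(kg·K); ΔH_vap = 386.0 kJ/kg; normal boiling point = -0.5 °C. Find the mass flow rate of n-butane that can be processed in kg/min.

ṁ = 238 kg/min

Δh = 2.30×(-0.5−-16.1) + 386.0 + 1.68×(85.4−-0.5) = 566.19 kJ/kg
Q = 2250 kJ/s = 2250 kJ/s = 135000 kJ/min
ṁ = Q/Δh = 135000 / 566.19 = 238.44 kg/min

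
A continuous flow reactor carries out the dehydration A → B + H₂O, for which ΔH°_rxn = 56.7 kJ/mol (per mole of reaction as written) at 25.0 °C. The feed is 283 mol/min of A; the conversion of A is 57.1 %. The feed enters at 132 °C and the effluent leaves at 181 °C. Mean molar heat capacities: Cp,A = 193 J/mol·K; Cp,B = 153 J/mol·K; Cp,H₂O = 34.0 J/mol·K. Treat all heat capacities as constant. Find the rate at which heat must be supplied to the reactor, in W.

Extent of reaction ξ = 0.571 × 283 = 161.59 mol/min
Reaction term: ξ·ΔH°_rxn = 161.59 × 56.7 = 9162.3 kJ/min
Sensible, feed 132→25 °C: -5844.2 kJ/min
Outlet flows (mol/min): A 121.41, B 161.59, H₂O 161.59
Sensible, products 25→181 °C: 8369.3 kJ/min
Q = ΔH = 11687 kJ/min = 194.79 kW
Heat supplied = 194790 W

Q_in = 195000 W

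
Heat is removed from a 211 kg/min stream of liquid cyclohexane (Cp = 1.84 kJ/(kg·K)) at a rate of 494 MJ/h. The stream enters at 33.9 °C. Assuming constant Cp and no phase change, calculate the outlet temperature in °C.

Q = 494 MJ/h = 8233.3 kJ/min
ΔT = Q/(ṁ·Cp) = 8233.3/(211×1.84) = 21.207 K
T_out = 33.9 − 21.207 = 12.693 °C

T_out = 12.7 °C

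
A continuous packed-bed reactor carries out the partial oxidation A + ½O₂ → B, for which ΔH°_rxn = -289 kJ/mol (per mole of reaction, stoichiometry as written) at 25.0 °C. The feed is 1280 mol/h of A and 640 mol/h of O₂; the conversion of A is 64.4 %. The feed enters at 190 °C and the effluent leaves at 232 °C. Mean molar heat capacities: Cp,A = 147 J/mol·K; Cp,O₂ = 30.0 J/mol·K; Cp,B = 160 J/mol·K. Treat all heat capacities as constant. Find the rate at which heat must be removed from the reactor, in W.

Q_out = 63900 W

Extent of reaction ξ = 0.644 × 1280 = 824.32 mol/h
Reaction term: ξ·ΔH°_rxn = 824.32 × -289 = -238230 kJ/h
Sensible, feed 190→25 °C: -34214 kJ/h
Outlet flows (mol/h): A 455.68, O₂ 227.84, B 824.32
Sensible, products 25→232 °C: 42582 kJ/h
Q = ΔH = -229860 kJ/h = -63.85 kW
Heat removed = 63850 W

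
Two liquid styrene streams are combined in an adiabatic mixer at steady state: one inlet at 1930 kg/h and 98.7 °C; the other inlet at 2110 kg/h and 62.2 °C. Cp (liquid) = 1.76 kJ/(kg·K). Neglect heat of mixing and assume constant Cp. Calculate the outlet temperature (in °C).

T_out = 79.6 °C

No heat crosses the boundary, so H_out = H_in.
Σ ṁᵢCp,ᵢTᵢ = 1930×1.76×98.7 + 2110×1.76×62.2 = 566250
Σ ṁᵢCp,ᵢ = 1930×1.76 + 2110×1.76 = 7110.4
T_out = 566250 / 7110.4 = 79.637 °C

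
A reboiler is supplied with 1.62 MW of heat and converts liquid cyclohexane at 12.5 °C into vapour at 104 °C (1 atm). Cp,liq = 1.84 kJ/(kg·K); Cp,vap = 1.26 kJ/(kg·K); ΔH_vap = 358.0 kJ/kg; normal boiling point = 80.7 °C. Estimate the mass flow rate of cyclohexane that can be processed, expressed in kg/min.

Δh = 1.84×(80.7−12.5) + 358.0 + 1.26×(104−80.7) = 512.85 kJ/kg
Q = 1.62 MW = 1620 kJ/s = 97200 kJ/min
ṁ = Q/Δh = 97200 / 512.85 = 189.53 kg/min

ṁ = 190 kg/min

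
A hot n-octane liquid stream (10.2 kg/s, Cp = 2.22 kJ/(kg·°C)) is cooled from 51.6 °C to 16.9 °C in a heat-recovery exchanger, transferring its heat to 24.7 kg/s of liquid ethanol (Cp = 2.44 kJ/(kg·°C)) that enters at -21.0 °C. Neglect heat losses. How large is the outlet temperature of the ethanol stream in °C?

Heat released by hot stream: Q = 10.2 × 2.22 × (51.6 − 16.9) = 785.75 kJ/s
Energy balance on cold side (adiabatic exchanger): Q = ṁ_c·Cp_c·(T_c,out − T_c,in)
T_c,out = -21.0 + 785.75/(24.7 × 2.44) = -7.9625 °C

T_c,out = -7.96 °C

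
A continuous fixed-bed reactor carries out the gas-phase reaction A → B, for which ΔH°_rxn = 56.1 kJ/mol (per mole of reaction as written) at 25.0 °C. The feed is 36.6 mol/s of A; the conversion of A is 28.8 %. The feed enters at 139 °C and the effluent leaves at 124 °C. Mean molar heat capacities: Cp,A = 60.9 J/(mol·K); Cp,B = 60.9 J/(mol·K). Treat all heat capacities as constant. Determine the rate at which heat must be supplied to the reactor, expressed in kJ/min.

Q_in = 33500 kJ/min

Extent of reaction ξ = 0.288 × 36.6 = 10.541 mol/s
Reaction term: ξ·ΔH°_rxn = 10.541 × 56.1 = 591.34 kJ/s
Sensible, feed 139→25 °C: -254.1 kJ/s
Outlet flows (mol/s): A 26.059, B 10.541
Sensible, products 25→124 °C: 220.67 kJ/s
Q = ΔH = 557.9 kJ/s = 557.9 kW
Heat supplied = 33474 kJ/min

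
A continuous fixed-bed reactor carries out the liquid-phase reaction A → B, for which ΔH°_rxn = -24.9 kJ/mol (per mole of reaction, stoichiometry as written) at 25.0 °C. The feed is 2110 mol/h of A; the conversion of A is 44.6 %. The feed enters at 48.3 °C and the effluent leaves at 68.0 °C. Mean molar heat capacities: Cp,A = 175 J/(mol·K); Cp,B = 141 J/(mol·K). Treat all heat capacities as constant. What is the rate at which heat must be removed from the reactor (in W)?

Q_out = 4870 W

Extent of reaction ξ = 0.446 × 2110 = 941.06 mol/h
Reaction term: ξ·ΔH°_rxn = 941.06 × -24.9 = -23432 kJ/h
Sensible, feed 48.3→25 °C: -8603.5 kJ/h
Outlet flows (mol/h): A 1168.9, B 941.06
Sensible, products 25→68.0 °C: 14502 kJ/h
Q = ΔH = -17534 kJ/h = -4.8706 kW
Heat removed = 4870.6 W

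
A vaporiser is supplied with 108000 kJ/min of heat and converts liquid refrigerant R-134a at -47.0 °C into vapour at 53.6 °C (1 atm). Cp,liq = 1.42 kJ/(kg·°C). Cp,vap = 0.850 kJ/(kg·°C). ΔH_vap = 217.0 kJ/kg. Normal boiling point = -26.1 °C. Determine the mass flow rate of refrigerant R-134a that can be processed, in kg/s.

Δh = 1.42×(-26.1−-47.0) + 217.0 + 0.850×(53.6−-26.1) = 314.42 kJ/kg
Q = 108000 kJ/min = 1800 kJ/s = 1800 kJ/s
ṁ = Q/Δh = 1800 / 314.42 = 5.7248 kg/s

ṁ = 5.72 kg/s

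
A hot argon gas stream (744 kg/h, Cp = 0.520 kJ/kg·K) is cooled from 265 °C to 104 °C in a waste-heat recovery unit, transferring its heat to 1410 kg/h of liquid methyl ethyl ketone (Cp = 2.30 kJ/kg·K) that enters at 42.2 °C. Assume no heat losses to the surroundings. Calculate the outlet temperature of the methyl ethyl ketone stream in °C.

Heat released by hot stream: Q = 744 × 0.520 × (265 − 104) = 62288 kJ/h
Energy balance on cold side (adiabatic exchanger): Q = ṁ_c·Cp_c·(T_c,out − T_c,in)
T_c,out = 42.2 + 62288/(1410 × 2.30) = 61.407 °C

T_c,out = 61.4 °C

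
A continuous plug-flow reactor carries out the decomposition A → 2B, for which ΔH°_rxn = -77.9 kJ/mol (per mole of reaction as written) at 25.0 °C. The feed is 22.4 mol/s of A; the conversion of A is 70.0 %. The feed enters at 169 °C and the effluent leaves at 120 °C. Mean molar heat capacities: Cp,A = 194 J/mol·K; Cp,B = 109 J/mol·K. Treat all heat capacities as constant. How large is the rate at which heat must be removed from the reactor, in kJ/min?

Q_out = 83900 kJ/min

Extent of reaction ξ = 0.700 × 22.4 = 15.68 mol/s
Reaction term: ξ·ΔH°_rxn = 15.68 × -77.9 = -1221.5 kJ/s
Sensible, feed 169→25 °C: -625.77 kJ/s
Outlet flows (mol/s): A 6.72, B 31.36
Sensible, products 25→120 °C: 448.58 kJ/s
Q = ΔH = -1398.7 kJ/s = -1398.7 kW
Heat removed = 83919 kJ/min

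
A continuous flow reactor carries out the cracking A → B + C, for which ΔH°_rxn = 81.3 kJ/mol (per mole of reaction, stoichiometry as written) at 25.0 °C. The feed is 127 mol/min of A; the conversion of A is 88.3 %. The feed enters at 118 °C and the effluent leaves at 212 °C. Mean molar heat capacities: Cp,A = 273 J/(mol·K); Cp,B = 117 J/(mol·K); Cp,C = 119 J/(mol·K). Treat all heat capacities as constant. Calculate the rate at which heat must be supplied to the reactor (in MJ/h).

Q_in = 696 MJ/h

Extent of reaction ξ = 0.883 × 127 = 112.14 mol/min
Reaction term: ξ·ΔH°_rxn = 112.14 × 81.3 = 9117.1 kJ/min
Sensible, feed 118→25 °C: -3224.4 kJ/min
Outlet flows (mol/min): A 14.859, B 112.14, C 112.14
Sensible, products 25→212 °C: 5707.6 kJ/min
Q = ΔH = 11600 kJ/min = 193.34 kW
Heat supplied = 696.01 MJ/h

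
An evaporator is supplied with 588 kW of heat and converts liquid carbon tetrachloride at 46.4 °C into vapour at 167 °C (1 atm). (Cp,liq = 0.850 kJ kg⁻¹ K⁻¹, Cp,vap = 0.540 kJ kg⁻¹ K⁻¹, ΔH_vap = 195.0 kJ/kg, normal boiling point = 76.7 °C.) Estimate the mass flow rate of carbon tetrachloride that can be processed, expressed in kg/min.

Δh = 0.850×(76.7−46.4) + 195.0 + 0.540×(167−76.7) = 269.52 kJ/kg
Q = 588 kW = 588 kJ/s = 35280 kJ/min
ṁ = Q/Δh = 35280 / 269.52 = 130.9 kg/min

ṁ = 131 kg/min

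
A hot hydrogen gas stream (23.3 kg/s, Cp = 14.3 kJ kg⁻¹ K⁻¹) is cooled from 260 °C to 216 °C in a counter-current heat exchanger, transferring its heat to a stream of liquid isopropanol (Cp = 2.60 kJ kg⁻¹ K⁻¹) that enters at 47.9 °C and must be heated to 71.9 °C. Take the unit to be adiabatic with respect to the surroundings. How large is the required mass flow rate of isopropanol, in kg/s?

ṁ_c = 235 kg/s

Heat released by hot stream: Q = 23.3 × 14.3 × (260 − 216) = 14660 kJ/s
Energy balance on cold side (adiabatic exchanger): Q = ṁ_c·Cp_c·(T_c,out − T_c,in)
ṁ_c = 14660 / [2.60 × (71.9 − 47.9)] = 234.94 kg/s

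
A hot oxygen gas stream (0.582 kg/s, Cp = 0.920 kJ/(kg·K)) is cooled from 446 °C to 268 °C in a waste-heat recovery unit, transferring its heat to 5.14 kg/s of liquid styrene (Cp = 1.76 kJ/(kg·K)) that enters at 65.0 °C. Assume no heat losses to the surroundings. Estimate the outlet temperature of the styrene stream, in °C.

T_c,out = 75.5 °C

Heat released by hot stream: Q = 0.582 × 0.920 × (446 − 268) = 95.308 kJ/s
Energy balance on cold side (adiabatic exchanger): Q = ṁ_c·Cp_c·(T_c,out − T_c,in)
T_c,out = 65.0 + 95.308/(5.14 × 1.76) = 75.535 °C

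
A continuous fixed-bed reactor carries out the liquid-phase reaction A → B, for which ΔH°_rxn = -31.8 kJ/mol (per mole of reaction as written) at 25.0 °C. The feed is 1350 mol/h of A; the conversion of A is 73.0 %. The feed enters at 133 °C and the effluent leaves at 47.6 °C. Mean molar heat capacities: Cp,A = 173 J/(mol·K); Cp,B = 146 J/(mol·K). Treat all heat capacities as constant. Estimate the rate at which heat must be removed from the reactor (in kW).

Extent of reaction ξ = 0.730 × 1350 = 985.5 mol/h
Reaction term: ξ·ΔH°_rxn = 985.5 × -31.8 = -31339 kJ/h
Sensible, feed 133→25 °C: -25223 kJ/h
Outlet flows (mol/h): A 364.5, B 985.5
Sensible, products 25→47.6 °C: 4676.9 kJ/h
Q = ΔH = -51885 kJ/h = -14.413 kW
Heat removed = 14.413 kW

Q_out = 14.4 kW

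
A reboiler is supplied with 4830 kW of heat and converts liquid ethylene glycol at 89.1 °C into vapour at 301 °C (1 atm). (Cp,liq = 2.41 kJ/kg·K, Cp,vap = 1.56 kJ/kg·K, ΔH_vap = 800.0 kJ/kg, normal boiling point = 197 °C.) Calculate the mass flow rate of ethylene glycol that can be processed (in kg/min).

Δh = 2.41×(197−89.1) + 800.0 + 1.56×(301−197) = 1222.3 kJ/kg
Q = 4830 kW = 4830 kJ/s = 289800 kJ/min
ṁ = Q/Δh = 289800 / 1222.3 = 237.1 kg/min

ṁ = 237 kg/min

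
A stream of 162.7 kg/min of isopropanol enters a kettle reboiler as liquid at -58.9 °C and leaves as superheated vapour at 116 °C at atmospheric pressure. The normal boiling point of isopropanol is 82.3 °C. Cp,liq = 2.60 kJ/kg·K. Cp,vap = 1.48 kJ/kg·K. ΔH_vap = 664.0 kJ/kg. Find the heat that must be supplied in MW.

Q = 2.93 MW

liquid -58.9→82.3 °C: 367.12 kJ/kg
vaporisation at 82.3 °C: 664 kJ/kg
vapour 82.3→116 °C: 49.876 kJ/kg
Δh = 367.12 + 664 + 49.876 = 1081 kJ/kg
Q = ṁ·Δh = 162.7 kg/min × 1081 kJ/kg = 175880 kJ/min
|Q| = 2931.3 kW = 2.9313 MW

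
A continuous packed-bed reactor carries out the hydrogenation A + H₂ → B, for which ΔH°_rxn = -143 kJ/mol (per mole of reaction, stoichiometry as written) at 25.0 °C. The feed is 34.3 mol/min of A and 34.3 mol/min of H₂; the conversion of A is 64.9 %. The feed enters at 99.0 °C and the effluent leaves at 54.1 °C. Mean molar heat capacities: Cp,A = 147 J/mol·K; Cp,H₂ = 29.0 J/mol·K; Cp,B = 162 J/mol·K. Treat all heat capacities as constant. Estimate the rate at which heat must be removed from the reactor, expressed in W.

Q_out = 57700 W

Extent of reaction ξ = 0.649 × 34.3 = 22.261 mol/min
Reaction term: ξ·ΔH°_rxn = 22.261 × -143 = -3183.3 kJ/min
Sensible, feed 99.0→25 °C: -446.72 kJ/min
Outlet flows (mol/min): A 12.039, H₂ 12.039, B 22.261
Sensible, products 25→54.1 °C: 166.6 kJ/min
Q = ΔH = -3463.4 kJ/min = -57.723 kW
Heat removed = 57723 W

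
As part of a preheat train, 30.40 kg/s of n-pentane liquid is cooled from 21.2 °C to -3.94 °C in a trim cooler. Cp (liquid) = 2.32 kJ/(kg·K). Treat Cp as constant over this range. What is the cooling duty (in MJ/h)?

Q_c = 6380 MJ/h

Q = ṁ·Cp·ΔT = 30.40 × 2.32 × (-3.94 − 21.2) = -1773.1 kJ/s
Cooling duty = 6383.1 MJ/h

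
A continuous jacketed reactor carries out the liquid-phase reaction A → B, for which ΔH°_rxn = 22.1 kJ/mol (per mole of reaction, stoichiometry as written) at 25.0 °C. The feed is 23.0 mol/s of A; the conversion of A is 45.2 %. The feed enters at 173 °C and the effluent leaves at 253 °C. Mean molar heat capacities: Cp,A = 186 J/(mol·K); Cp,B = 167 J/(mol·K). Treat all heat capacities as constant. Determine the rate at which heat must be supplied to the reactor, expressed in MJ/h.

Q_in = 1900 MJ/h

Extent of reaction ξ = 0.452 × 23.0 = 10.396 mol/s
Reaction term: ξ·ΔH°_rxn = 10.396 × 22.1 = 229.75 kJ/s
Sensible, feed 173→25 °C: -633.14 kJ/s
Outlet flows (mol/s): A 12.604, B 10.396
Sensible, products 25→253 °C: 930.35 kJ/s
Q = ΔH = 526.96 kJ/s = 526.96 kW
Heat supplied = 1897 MJ/h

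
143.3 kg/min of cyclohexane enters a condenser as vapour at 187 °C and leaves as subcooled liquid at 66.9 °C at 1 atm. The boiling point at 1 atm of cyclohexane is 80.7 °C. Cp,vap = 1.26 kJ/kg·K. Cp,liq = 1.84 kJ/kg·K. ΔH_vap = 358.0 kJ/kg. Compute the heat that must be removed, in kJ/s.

vapour 187→80.7 °C: -133.94 kJ/kg
condensation at 80.7 °C: -358 kJ/kg
liquid 80.7→66.9 °C: -25.392 kJ/kg
Δh = -133.94 + -358 + -25.392 = -517.33 kJ/kg
Q = ṁ·Δh = 143.3 kg/min × -517.33 kJ/kg = -74133 kJ/min
|Q| = 1235.6 kW

Q_c = 1240 kJ/s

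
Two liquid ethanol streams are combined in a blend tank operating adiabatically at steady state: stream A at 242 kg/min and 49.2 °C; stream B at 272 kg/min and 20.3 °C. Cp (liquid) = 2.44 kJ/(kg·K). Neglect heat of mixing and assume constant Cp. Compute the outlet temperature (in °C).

Energy balance with Q = 0: Σ ṁᵢCp,ᵢ(T_out − Tᵢ) = 0
T_out = Σ ṁᵢCp,ᵢTᵢ / Σ ṁᵢCp,ᵢ
      = 42524 / 1254.2 = 33.907 °C

T_out = 33.9 °C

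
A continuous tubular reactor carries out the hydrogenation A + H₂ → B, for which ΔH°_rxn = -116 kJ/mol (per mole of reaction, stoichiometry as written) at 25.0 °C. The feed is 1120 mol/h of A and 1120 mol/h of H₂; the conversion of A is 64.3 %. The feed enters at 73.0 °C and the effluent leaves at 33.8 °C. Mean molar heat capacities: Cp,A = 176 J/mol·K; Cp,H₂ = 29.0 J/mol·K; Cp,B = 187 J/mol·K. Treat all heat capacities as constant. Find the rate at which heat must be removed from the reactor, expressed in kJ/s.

Extent of reaction ξ = 0.643 × 1120 = 720.16 mol/h
Reaction term: ξ·ΔH°_rxn = 720.16 × -116 = -83539 kJ/h
Sensible, feed 73.0→25 °C: -11021 kJ/h
Outlet flows (mol/h): A 399.84, H₂ 399.84, B 720.16
Sensible, products 25→33.8 °C: 1906.4 kJ/h
Q = ΔH = -92653 kJ/h = -25.737 kW
Heat removed = 25.737 kJ/s

Q_out = 25.7 kJ/s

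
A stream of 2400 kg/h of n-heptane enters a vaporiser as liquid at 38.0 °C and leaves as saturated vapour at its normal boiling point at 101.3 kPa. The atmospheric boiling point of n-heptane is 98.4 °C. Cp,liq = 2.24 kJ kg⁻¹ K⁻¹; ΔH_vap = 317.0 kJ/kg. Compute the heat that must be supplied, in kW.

Q = 302 kW

liquid 38.0→98.4 °C: 135.3 kJ/kg
vaporisation at 98.4 °C: 317 kJ/kg
Δh = 135.3 + 317 = 452.3 kJ/kg
Q = ṁ·Δh = 2400 kg/h × 452.3 kJ/kg = 1.0855e+06 kJ/h
|Q| = 301.53 kW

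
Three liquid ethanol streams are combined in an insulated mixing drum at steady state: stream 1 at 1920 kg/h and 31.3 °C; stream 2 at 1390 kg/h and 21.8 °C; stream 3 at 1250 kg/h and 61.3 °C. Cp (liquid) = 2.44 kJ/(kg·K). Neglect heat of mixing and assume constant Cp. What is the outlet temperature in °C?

T_out = 36.6 °C

Adiabatic, steady state ⇒ Σ ṁᵢCp,ᵢ(T_out − Tᵢ) = 0
T_out = Σ ṁᵢCp,ᵢTᵢ / Σ ṁᵢCp,ᵢ
      = 407540 / 11126 = 36.628 °C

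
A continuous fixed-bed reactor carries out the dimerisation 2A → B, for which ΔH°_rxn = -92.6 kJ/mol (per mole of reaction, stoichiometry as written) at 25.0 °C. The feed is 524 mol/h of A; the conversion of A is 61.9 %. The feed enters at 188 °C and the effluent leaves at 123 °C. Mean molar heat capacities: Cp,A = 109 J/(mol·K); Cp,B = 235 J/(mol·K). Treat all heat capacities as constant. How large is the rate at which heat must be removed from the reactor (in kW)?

Extent of reaction ξ = 0.619 × 524 / 2 = 162.18 mol/h
Reaction term: ξ·ΔH°_rxn = 162.18 × -92.6 = -15018 kJ/h
Sensible, feed 188→25 °C: -9309.9 kJ/h
Outlet flows (mol/h): A 199.64, B 162.18
Sensible, products 25→123 °C: 5867.6 kJ/h
Q = ΔH = -18460 kJ/h = -5.1278 kW
Heat removed = 5.1278 kW

Q_out = 5.13 kW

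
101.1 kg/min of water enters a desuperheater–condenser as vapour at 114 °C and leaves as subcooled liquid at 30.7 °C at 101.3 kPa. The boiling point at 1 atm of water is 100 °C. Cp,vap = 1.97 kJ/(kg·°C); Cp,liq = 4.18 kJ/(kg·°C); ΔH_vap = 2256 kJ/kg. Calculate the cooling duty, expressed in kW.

Q_c = 4340 kW

vapour 114→100 °C: -27.58 kJ/kg
condensation at 100 °C: -2256 kJ/kg
liquid 100→30.7 °C: -289.67 kJ/kg
Δh = -27.58 + -2256 + -289.67 = -2573.3 kJ/kg
Q = ṁ·Δh = 101.1 kg/min × -2573.3 kJ/kg = -260160 kJ/min
|Q| = 4335.9 kW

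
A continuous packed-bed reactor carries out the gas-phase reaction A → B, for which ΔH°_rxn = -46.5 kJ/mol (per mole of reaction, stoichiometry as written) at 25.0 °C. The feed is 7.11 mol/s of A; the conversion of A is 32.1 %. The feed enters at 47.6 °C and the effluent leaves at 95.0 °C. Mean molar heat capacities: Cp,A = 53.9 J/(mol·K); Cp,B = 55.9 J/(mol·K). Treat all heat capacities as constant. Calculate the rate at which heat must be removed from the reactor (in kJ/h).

Q_out = 316000 kJ/h

Extent of reaction ξ = 0.321 × 7.11 = 2.2823 mol/s
Reaction term: ξ·ΔH°_rxn = 2.2823 × -46.5 = -106.13 kJ/s
Sensible, feed 47.6→25 °C: -8.661 kJ/s
Outlet flows (mol/s): A 4.8277, B 2.2823
Sensible, products 25→95.0 °C: 27.146 kJ/s
Q = ΔH = -87.643 kJ/s = -87.643 kW
Heat removed = 315510 kJ/h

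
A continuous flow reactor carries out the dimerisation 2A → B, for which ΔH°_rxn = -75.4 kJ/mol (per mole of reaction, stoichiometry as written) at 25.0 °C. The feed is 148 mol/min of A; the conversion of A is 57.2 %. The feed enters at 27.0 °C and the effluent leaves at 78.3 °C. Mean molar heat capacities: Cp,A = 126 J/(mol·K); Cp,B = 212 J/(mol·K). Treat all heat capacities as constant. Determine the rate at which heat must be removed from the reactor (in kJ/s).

Q_out = 38.8 kJ/s

Extent of reaction ξ = 0.572 × 148 / 2 = 42.328 mol/min
Reaction term: ξ·ΔH°_rxn = 42.328 × -75.4 = -3191.5 kJ/min
Sensible, feed 27.0→25 °C: -37.296 kJ/min
Outlet flows (mol/min): A 63.344, B 42.328
Sensible, products 25→78.3 °C: 903.7 kJ/min
Q = ΔH = -2325.1 kJ/min = -38.752 kW
Heat removed = 38.752 kJ/s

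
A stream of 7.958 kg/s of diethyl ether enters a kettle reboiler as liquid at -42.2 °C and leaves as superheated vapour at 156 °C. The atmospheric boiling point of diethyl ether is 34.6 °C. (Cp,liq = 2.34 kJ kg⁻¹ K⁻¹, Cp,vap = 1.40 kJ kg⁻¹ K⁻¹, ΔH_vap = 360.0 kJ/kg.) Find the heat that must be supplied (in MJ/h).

liquid -42.2→34.6 °C: 179.71 kJ/kg
vaporisation at 34.6 °C: 360 kJ/kg
vapour 34.6→156 °C: 169.96 kJ/kg
Δh = 179.71 + 360 + 169.96 = 709.67 kJ/kg
Q = ṁ·Δh = 7.958 kg/s × 709.67 kJ/kg = 5647.6 kJ/s
|Q| = 5647.6 kW = 20331 MJ/h

Q = 20300 MJ/h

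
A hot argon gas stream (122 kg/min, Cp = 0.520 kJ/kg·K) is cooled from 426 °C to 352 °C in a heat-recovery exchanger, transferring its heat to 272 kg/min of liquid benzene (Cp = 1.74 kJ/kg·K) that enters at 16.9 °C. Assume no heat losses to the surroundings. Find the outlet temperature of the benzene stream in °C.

T_c,out = 26.8 °C

Heat released by hot stream: Q = 122 × 0.520 × (426 − 352) = 4694.6 kJ/min
Energy balance on cold side (adiabatic exchanger): Q = ṁ_c·Cp_c·(T_c,out − T_c,in)
T_c,out = 16.9 + 4694.6/(272 × 1.74) = 26.819 °C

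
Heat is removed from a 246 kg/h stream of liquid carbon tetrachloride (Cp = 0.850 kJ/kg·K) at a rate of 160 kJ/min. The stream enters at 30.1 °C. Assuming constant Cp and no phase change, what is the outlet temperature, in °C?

T_out = -15.8 °C

Q = 160 kJ/min = 9600 kJ/h
ΔT = Q/(ṁ·Cp) = 9600/(246×0.850) = 45.911 K
T_out = 30.1 − 45.911 = -15.811 °C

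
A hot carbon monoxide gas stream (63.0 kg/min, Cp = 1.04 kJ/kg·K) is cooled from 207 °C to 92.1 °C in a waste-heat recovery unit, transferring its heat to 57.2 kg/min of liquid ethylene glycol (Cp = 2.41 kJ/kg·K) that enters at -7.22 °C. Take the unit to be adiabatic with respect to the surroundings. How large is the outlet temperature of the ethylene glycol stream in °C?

Heat released by hot stream: Q = 63.0 × 1.04 × (207 − 92.1) = 7528.2 kJ/min
Energy balance on cold side (adiabatic exchanger): Q = ṁ_c·Cp_c·(T_c,out − T_c,in)
T_c,out = -7.22 + 7528.2/(57.2 × 2.41) = 47.391 °C

T_c,out = 47.4 °C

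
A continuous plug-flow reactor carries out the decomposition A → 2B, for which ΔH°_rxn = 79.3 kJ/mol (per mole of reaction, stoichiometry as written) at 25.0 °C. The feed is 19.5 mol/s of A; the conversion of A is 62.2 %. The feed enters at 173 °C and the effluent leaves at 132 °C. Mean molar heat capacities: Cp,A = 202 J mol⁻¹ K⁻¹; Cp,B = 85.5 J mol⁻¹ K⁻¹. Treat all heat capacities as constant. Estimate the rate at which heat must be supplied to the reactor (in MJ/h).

Extent of reaction ξ = 0.622 × 19.5 = 12.129 mol/s
Reaction term: ξ·ΔH°_rxn = 12.129 × 79.3 = 961.83 kJ/s
Sensible, feed 173→25 °C: -582.97 kJ/s
Outlet flows (mol/s): A 7.371, B 24.258
Sensible, products 25→132 °C: 381.24 kJ/s
Q = ΔH = 760.1 kJ/s = 760.1 kW
Heat supplied = 2736.4 MJ/h

Q_in = 2740 MJ/h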